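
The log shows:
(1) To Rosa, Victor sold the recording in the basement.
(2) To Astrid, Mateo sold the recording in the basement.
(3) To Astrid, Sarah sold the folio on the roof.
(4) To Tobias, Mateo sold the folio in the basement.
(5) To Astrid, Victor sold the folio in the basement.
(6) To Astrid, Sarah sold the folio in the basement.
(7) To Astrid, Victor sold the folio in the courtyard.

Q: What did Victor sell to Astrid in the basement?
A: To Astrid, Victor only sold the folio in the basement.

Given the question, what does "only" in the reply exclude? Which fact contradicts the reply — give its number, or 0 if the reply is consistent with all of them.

The question "What did ...?" targets the thing, so in the reply the focus falls on "the folio".
"Only" then excludes alternative things while the background — same agent, recipient, setting (Victor / Astrid / in the basement) — is held fixed.
No fact keeps same agent, recipient, setting (Victor / Astrid / in the basement) while changing the thing; every other fact differs on something backgrounded. The reply stands.
(Fact (7) would refute a reading with focus on the setting — but that is not what the question asks.)

0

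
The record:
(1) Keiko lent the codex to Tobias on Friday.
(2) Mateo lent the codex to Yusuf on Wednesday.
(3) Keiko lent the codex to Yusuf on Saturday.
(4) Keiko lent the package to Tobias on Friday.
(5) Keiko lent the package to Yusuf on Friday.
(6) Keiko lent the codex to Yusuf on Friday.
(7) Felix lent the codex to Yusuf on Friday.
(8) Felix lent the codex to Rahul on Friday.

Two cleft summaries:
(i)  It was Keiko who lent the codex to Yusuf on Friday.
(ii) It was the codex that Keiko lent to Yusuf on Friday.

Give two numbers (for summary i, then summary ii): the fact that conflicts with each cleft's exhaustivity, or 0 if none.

Summary (i) focuses "Keiko" (the agent); background thing = the codex, recipient = Yusuf, setting = on Friday. Fact (7) matches that background with agent = Felix — refutes (i).
Summary (ii) focuses "the codex" (the thing); background agent = Keiko, recipient = Yusuf, setting = on Friday. Fact (5) matches that background with thing = the package — refutes (ii).

7, 5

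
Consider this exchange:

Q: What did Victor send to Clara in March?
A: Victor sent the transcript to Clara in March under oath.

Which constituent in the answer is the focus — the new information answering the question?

The wh-word "what" asks about the direct object.
In the answer, "Victor", "to Clara" and "in March" are given — repeated from the question.
"under oath" is also new, but it specifies the manner, which is not what the question asks about — so it is not the focus.
The constituent filling the direct object gap is "the transcript"; that is the focus.

the transcript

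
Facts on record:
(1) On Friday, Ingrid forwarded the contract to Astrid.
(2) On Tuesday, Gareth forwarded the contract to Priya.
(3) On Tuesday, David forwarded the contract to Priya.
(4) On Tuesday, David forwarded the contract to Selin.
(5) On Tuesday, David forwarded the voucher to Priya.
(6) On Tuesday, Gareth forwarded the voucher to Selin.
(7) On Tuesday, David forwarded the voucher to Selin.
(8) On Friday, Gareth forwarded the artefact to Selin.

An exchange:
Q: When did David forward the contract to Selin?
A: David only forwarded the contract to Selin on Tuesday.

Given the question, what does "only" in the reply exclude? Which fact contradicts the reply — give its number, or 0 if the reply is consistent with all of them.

0

Answering "When did ...?" puts focus on the setting — here, "on Tuesday".
So "only" ranges over settings; the rest (same agent, thing, recipient (David / the contract / Selin)) is presupposed.
No fact keeps same agent, thing, recipient (David / the contract / Selin) while changing the setting; every other fact differs on something backgrounded. The reply stands.
(Fact (7) would refute a reading with focus on the thing — but that is not what the question asks.)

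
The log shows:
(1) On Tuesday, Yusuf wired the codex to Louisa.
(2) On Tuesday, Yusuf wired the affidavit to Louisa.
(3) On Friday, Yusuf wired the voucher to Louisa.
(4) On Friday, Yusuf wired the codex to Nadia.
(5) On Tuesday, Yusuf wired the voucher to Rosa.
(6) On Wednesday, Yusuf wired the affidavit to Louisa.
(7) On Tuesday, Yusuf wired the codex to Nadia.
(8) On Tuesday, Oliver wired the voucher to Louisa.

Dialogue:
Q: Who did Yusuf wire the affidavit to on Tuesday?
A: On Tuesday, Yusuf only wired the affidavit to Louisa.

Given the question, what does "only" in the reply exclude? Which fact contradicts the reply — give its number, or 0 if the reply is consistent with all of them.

The question "Who did ... to ...?" targets the recipient, so in the reply the focus falls on "Louisa".
"Only" then excludes alternative recipients while the background — Yusuf as agent and the affidavit as thing and on Tuesday as setting — is held fixed.
No fact keeps Yusuf as agent and the affidavit as thing and on Tuesday as setting while changing the recipient; every other fact differs on something backgrounded. The reply stands.
(Fact (1) would refute a reading with focus on the thing — but that is not what the question asks.)

0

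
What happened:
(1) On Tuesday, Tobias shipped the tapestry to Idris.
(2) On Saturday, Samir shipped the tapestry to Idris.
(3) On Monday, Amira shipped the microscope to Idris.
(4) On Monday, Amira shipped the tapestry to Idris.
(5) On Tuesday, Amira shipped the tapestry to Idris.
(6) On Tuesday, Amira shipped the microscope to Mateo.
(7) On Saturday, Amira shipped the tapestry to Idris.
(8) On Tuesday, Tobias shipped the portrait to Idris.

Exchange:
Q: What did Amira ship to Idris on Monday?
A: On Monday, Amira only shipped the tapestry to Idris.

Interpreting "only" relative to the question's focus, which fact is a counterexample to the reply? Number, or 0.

3

Answering "What did ...?" puts focus on the thing — here, "the tapestry".
"Only" then excludes alternative things while the background — agent = Amira, recipient = Idris, setting = on Monday — is held fixed.
Fact (3) keeps agent = Amira, recipient = Idris, setting = on Monday but has thing = the microscope; that refutes the reply.
(Fact (5) would refute a reading with focus on the setting — but that is not what the question asks.)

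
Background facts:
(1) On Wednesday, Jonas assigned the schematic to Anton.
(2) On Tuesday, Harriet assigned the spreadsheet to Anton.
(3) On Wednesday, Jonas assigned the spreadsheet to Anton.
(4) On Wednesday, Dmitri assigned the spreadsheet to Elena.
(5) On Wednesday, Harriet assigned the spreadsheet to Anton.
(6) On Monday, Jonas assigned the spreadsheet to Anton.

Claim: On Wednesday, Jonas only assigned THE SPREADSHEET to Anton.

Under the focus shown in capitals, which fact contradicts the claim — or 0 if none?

1

Focus (in capitals) is "the spreadsheet" — the thing. "Only" excludes alternative things while holding fixed Jonas as agent and Anton as recipient and on Wednesday as setting.
Fact (1) matches on Jonas as agent and Anton as recipient and on Wednesday as setting, but has thing = the schematic instead. That refutes the claim.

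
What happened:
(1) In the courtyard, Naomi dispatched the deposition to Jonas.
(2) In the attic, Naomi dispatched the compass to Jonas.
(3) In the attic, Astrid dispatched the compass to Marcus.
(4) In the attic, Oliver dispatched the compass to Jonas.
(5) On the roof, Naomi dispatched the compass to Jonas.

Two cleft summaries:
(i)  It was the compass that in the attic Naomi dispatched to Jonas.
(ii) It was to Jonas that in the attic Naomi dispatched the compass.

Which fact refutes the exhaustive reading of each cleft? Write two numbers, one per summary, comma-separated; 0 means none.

0, 0

(i): focus "the compass". No fact shares agent = Naomi, recipient = Jonas, setting = in the attic with a different thing. 0.
(ii): focus "Jonas". No fact shares agent = Naomi, thing = the compass, setting = in the attic with a different recipient. 0.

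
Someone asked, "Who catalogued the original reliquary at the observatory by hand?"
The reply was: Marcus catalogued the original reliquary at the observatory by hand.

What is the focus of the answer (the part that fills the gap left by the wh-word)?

The wh-word "who" asks about the subject (agent).
In the answer, "the original reliquary", "at the observatory" and "by hand" are given — repeated from the question.
The constituent filling the subject (agent) gap is "Marcus"; that is the focus and would carry nuclear stress.

Marcus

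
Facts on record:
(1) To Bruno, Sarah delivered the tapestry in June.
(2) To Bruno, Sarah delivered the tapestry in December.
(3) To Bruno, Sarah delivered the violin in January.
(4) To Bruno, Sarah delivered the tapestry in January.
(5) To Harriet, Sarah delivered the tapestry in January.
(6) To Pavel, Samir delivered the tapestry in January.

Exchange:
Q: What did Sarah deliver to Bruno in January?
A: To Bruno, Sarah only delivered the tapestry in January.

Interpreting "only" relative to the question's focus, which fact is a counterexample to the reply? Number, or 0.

3

Answering "What did ...?" puts focus on the thing — here, "the tapestry".
"Only" then excludes alternative things while the background — same agent, recipient, setting (Sarah / Bruno / in January) — is held fixed.
Fact (3) keeps same agent, recipient, setting (Sarah / Bruno / in January) but has thing = the violin; that refutes the reply.
(Fact (5) would refute a reading with focus on the recipient — but that is not what the question asks.)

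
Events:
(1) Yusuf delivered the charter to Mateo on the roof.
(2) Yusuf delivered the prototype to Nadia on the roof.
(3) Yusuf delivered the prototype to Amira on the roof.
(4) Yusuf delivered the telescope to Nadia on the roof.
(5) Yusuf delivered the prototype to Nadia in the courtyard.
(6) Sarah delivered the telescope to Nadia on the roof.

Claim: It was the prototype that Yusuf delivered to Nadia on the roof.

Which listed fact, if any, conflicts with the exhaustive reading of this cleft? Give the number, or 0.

4

Focus of the cleft: "the prototype" (the thing). Presupposed background: agent = Yusuf, recipient = Nadia, setting = on the roof.
The exhaustive reading says no other thing fits that background.
But fact (4) also has agent = Yusuf, recipient = Nadia, setting = on the roof, with thing = the telescope — so the exhaustive reading fails.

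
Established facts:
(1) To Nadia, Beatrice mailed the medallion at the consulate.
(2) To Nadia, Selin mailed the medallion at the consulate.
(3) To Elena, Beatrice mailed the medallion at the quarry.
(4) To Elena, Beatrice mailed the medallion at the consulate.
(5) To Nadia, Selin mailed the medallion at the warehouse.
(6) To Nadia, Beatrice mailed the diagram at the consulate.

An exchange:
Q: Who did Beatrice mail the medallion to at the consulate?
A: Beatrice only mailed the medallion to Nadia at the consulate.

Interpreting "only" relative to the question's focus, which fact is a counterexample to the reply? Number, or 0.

4

Answering "Who did ... to ...?" puts focus on the recipient — here, "Nadia".
So "only" ranges over recipients; the rest (agent = Beatrice, thing = the medallion, setting = at the consulate) is presupposed.
Fact (4) shares the background with a different recipient (Elena) — counterexample.
(Fact (6) would refute a reading with focus on the thing — but that is not what the question asks.)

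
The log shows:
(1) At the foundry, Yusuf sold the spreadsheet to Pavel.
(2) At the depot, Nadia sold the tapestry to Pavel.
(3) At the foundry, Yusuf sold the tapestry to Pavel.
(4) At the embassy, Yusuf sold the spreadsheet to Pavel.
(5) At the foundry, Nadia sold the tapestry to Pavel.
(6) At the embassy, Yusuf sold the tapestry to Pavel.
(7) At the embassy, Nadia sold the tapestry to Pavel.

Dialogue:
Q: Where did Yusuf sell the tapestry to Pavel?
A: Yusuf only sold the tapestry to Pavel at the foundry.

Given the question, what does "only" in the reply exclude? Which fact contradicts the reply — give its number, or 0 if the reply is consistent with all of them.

The question "Where did ...?" targets the setting, so in the reply the focus falls on "at the foundry".
So "only" ranges over settings; the rest (same agent, thing, recipient (Yusuf / the tapestry / Pavel)) is presupposed.
Fact (6) shares the background with a different setting (at the embassy) — counterexample.
(Fact (1) would refute a reading with focus on the thing — but that is not what the question asks.)

6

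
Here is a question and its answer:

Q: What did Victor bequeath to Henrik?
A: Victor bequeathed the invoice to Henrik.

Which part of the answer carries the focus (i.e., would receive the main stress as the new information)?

The wh-word "what" asks about the direct object.
In the answer, "Victor" and "to Henrik" are given — repeated from the question.
The constituent filling the direct object gap is "the invoice"; that is the focus and would carry nuclear stress.

the invoice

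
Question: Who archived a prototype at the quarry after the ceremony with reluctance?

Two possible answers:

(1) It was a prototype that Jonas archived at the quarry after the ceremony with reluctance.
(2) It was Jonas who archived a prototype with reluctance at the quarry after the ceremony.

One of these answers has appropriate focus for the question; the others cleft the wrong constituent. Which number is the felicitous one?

The question word "who" targets the subject (agent).
Option (1) clefts "a prototype" — the direct object, not what was asked.
Option (2) clefts "Jonas" — that matches what the question asks about.
So the congruent reply is (2).

2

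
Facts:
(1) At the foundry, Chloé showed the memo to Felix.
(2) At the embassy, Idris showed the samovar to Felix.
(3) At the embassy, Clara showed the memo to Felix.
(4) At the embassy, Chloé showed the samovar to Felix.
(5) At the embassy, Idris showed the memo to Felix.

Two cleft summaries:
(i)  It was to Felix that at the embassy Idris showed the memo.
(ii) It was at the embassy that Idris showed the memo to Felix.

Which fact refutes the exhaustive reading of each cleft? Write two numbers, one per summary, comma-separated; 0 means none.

0, 0

(i): focus "Felix". No fact shares same agent, thing, setting (Idris / the memo / at the embassy) with a different recipient. 0.
(ii): focus "at the embassy". No fact shares same agent, thing, recipient (Idris / the memo / Felix) with a different setting. 0.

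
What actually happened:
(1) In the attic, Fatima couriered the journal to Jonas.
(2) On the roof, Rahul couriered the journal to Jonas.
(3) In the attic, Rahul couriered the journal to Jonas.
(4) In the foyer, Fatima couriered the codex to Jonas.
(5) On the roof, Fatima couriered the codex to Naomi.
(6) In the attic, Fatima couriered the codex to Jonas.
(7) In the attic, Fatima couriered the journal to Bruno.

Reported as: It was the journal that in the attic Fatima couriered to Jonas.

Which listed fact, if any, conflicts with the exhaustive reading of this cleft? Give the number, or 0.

6

The cleft puts "the journal" in focus and presupposes the open proposition with Fatima as agent and Jonas as recipient and in the attic as setting.
The exhaustive reading says no other thing fits that background.
Fact (6) shares the background but with thing = the codex; exhaustivity is violated.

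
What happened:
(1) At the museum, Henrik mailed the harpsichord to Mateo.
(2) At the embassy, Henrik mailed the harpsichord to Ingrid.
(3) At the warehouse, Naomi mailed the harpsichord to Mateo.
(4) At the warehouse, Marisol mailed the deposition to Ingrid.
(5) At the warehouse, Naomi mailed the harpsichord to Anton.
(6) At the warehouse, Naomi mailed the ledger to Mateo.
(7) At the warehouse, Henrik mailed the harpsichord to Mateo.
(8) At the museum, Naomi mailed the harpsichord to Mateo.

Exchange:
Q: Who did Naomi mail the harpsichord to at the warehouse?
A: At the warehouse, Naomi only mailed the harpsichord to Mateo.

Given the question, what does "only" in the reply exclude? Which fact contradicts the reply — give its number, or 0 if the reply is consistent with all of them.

5

Answering "Who did ... to ...?" puts focus on the recipient — here, "Mateo".
"Only" then excludes alternative recipients while the background — same agent, thing, setting (Naomi / the harpsichord / at the warehouse) — is held fixed.
Fact (5) keeps same agent, thing, setting (Naomi / the harpsichord / at the warehouse) but has recipient = Anton; that refutes the reply.
(Fact (6) would refute a reading with focus on the thing — but that is not what the question asks.)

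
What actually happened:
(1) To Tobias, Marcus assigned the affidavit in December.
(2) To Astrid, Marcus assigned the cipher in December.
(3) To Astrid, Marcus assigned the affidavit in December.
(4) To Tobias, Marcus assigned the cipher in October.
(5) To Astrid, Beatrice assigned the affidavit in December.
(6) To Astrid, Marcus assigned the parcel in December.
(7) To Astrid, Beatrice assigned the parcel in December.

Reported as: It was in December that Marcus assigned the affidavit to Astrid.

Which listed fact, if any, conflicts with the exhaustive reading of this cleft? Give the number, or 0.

0

Focus of the cleft: "in December" (the setting). Presupposed background: Marcus as agent and the affidavit as thing and Astrid as recipient.
Exhaustivity: in December is the only setting satisfying that background.
Every other fact differs from the presupposition on some backgrounded slot, so none challenges the exhaustivity.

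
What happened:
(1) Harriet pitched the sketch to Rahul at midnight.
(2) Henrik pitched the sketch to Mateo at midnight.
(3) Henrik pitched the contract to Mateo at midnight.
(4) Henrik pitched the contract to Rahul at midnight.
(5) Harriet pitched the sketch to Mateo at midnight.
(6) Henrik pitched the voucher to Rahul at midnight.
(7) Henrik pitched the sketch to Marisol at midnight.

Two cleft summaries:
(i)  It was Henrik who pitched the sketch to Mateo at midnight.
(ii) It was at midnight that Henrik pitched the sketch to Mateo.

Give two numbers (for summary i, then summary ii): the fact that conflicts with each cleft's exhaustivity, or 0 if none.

5, 0

(i): focus "Henrik". Looking for same thing, recipient, setting (the sketch / Mateo / at midnight) with some other agent — fact (5) has Harriet there. Refuted.
(ii): focus "at midnight". No fact shares same agent, thing, recipient (Henrik / the sketch / Mateo) with a different setting. 0.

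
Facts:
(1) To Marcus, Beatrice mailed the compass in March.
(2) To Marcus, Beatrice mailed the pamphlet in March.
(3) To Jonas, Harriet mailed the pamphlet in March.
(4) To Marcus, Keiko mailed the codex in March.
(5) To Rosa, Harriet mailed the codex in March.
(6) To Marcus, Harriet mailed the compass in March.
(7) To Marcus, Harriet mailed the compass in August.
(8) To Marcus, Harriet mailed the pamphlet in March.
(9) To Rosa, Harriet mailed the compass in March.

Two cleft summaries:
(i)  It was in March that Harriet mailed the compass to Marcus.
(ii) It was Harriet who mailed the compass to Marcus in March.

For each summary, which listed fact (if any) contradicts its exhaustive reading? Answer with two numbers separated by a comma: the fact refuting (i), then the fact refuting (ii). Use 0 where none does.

7, 1

Summary (i) focuses "in March" (the setting); background agent = Harriet, thing = the compass, recipient = Marcus. Fact (7) matches that background with setting = in August — refutes (i).
Summary (ii) focuses "Harriet" (the agent); background thing = the compass, recipient = Marcus, setting = in March. Fact (1) matches that background with agent = Beatrice — refutes (ii).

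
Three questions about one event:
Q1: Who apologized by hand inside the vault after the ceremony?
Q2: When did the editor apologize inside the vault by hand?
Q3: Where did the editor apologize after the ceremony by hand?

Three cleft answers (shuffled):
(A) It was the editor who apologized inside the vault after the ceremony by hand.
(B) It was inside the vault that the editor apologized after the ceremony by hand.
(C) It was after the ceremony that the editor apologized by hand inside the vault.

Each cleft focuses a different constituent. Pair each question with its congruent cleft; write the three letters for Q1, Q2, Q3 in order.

ACB

Q1 asks about the subject (agent); cleft (A) focuses "the editor", which is the subject (agent) — so Q1 → A.
Q2 asks about the time; cleft (C) focuses "after the ceremony", which is the time — so Q2 → C.
Q3 asks about the location; cleft (B) focuses "inside the vault", which is the location — so Q3 → B.
Mapping: Q1→A, Q2→C, Q3→B.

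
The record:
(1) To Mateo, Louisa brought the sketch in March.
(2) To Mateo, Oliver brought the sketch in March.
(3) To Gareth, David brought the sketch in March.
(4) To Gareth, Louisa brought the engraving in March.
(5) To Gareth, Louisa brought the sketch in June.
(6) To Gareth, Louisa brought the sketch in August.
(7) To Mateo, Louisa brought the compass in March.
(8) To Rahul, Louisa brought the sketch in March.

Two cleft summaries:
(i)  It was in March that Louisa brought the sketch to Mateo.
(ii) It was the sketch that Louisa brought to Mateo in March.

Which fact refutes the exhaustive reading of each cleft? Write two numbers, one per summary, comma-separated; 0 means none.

0, 7

(i): focus "in March". No fact shares same agent, thing, recipient (Louisa / the sketch / Mateo) with a different setting. 0.
(ii): focus "the sketch". Looking for same agent, recipient, setting (Louisa / Mateo / in March) with some other thing — fact (7) has the compass there. Refuted.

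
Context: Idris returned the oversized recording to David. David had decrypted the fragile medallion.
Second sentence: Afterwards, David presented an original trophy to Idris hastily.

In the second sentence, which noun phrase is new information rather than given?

"David" and "Idris" in the second sentence are given — already mentioned in the context.
"an original trophy" has no antecedent in the context; it is discourse-new (the indefinite article also signals a new referent).

an original trophy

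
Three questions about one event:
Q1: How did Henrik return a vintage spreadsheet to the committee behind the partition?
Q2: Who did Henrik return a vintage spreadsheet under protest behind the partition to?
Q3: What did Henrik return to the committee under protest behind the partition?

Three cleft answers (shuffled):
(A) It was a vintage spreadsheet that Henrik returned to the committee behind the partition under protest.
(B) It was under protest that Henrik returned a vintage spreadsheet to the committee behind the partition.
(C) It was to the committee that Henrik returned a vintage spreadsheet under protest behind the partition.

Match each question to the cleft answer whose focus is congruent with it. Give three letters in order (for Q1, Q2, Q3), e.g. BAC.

Q1 asks about the manner; cleft (B) focuses "under protest", which is the manner — so Q1 → B.
Q2 asks about the recipient; cleft (C) focuses "to the committee", which is the recipient — so Q2 → C.
Q3 asks about the direct object; cleft (A) focuses "a vintage spreadsheet", which is the direct object — so Q3 → A.
Mapping: Q1→B, Q2→C, Q3→A.

BCA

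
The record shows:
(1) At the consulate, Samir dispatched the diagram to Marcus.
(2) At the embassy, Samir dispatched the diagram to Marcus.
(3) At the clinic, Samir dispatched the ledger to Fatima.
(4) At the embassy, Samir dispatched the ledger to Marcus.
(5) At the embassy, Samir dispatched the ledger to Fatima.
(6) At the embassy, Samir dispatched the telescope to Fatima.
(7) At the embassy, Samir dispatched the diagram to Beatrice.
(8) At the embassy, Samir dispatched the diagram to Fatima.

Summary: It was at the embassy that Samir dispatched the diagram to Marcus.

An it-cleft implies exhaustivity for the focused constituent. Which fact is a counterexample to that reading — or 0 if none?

1

The cleft puts "at the embassy" in focus and presupposes the open proposition with same agent, thing, recipient (Samir / the diagram / Marcus).
Exhaustivity: at the embassy is the only setting satisfying that background.
Fact (1) shares the background but with setting = at the consulate; exhaustivity is violated.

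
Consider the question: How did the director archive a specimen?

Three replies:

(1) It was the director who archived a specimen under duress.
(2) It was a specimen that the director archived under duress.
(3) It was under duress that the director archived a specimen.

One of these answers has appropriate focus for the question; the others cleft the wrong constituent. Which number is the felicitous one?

The question word "how" targets the manner.
Option (1) clefts "the director" — the subject (agent), not what was asked.
Option (2) clefts "a specimen" — the direct object, not what was asked.
Option (3) clefts "under duress" — that matches what the question asks about.
So the congruent reply is (3).

3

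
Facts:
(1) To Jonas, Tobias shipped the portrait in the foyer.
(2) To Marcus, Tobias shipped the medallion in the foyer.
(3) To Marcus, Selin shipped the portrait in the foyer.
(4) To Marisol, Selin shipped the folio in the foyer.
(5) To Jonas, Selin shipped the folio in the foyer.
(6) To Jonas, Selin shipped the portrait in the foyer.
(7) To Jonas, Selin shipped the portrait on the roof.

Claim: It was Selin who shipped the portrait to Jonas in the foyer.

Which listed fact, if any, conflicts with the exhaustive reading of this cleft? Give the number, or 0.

1

Focus of the cleft: "Selin" (the agent). Presupposed background: thing = the portrait, recipient = Jonas, setting = in the foyer.
The exhaustive reading says no other agent fits that background.
Fact (1) shares the background but with agent = Tobias; exhaustivity is violated.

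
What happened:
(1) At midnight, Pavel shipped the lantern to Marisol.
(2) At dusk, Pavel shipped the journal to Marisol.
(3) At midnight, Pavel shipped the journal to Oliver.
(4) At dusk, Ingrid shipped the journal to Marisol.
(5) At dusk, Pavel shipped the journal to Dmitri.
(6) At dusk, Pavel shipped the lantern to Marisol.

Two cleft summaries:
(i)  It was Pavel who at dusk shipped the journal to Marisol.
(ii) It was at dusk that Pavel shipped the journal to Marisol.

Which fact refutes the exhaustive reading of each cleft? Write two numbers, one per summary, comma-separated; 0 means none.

(i): focus "Pavel". Looking for thing = the journal, recipient = Marisol, setting = at dusk with some other agent — fact (4) has Ingrid there. Refuted.
(ii): focus "at dusk". No fact shares agent = Pavel, thing = the journal, recipient = Marisol with a different setting. 0.

4, 0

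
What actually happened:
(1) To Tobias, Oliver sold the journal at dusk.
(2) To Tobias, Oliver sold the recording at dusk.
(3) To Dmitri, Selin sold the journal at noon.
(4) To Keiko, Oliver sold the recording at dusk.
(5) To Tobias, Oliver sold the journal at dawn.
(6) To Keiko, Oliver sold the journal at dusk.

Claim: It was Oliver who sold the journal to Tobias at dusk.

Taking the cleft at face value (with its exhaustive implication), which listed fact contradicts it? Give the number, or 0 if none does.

0

Focus of the cleft: "Oliver" (the agent). Presupposed background: the journal as thing and Tobias as recipient and at dusk as setting.
The exhaustive reading says no other agent fits that background.
No listed fact matches the background with a different agent. Exhaustivity holds.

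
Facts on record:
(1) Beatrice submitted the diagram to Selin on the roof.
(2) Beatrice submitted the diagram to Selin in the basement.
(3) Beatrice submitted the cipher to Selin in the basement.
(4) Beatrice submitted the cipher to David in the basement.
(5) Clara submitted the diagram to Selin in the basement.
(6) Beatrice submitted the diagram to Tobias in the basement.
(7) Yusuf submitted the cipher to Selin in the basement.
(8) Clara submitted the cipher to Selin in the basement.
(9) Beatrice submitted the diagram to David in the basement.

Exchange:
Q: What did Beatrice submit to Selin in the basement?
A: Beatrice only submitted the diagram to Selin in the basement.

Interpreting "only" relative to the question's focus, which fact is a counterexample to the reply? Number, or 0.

3

Answering "What did ...?" puts focus on the thing — here, "the diagram".
So "only" ranges over things; the rest (Beatrice as agent and Selin as recipient and in the basement as setting) is presupposed.
Fact (3) shares the background with a different thing (the cipher) — counterexample.
(Fact (1) would refute a reading with focus on the setting — but that is not what the question asks.)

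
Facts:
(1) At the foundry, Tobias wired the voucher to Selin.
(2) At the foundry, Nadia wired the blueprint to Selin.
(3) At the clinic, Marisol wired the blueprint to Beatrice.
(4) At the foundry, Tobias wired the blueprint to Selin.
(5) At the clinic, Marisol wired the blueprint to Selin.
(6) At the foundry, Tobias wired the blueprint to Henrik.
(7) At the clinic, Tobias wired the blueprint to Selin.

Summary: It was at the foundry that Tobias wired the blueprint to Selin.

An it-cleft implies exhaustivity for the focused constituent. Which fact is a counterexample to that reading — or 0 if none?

7

The cleft puts "at the foundry" in focus and presupposes the open proposition with Tobias as agent and the blueprint as thing and Selin as recipient.
The exhaustive reading says no other setting fits that background.
Fact (7) shares the background but with setting = at the clinic; exhaustivity is violated.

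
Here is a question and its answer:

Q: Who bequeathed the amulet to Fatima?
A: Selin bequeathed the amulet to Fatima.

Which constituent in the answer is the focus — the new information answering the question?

Selin

The wh-word "who" asks about the subject (agent).
In the answer, "the amulet" and "to Fatima" are given — repeated from the question.
The constituent filling the subject (agent) gap is "Selin"; that is the focus and would carry nuclear stress.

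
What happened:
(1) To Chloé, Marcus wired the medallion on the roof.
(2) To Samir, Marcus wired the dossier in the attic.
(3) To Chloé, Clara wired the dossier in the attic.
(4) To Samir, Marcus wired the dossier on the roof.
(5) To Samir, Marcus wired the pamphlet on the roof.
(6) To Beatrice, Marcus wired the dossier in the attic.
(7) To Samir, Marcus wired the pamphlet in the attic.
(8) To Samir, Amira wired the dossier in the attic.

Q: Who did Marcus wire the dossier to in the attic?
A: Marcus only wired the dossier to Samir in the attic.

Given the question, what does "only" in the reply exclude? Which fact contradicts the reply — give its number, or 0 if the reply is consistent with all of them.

6

The question "Who did ... to ...?" targets the recipient, so in the reply the focus falls on "Samir".
"Only" then excludes alternative recipients while the background — agent = Marcus, thing = the dossier, setting = in the attic — is held fixed.
Fact (6) shares the background with a different recipient (Beatrice) — counterexample.
(Fact (4) would refute a reading with focus on the setting — but that is not what the question asks.)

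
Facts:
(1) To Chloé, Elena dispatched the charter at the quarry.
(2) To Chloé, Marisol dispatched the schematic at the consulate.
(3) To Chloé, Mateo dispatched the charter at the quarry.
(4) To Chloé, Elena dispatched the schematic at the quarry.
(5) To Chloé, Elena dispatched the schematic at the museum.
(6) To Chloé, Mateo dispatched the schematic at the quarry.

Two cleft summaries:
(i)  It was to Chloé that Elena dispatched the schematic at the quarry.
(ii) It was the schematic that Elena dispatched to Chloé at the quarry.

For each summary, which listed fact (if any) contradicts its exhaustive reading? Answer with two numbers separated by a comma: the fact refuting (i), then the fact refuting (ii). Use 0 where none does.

0, 1

(i): focus "Chloé". No fact shares Elena as agent and the schematic as thing and at the quarry as setting with a different recipient. 0.
(ii): focus "the schematic". Looking for Elena as agent and Chloé as recipient and at the quarry as setting with some other thing — fact (1) has the charter there. Refuted.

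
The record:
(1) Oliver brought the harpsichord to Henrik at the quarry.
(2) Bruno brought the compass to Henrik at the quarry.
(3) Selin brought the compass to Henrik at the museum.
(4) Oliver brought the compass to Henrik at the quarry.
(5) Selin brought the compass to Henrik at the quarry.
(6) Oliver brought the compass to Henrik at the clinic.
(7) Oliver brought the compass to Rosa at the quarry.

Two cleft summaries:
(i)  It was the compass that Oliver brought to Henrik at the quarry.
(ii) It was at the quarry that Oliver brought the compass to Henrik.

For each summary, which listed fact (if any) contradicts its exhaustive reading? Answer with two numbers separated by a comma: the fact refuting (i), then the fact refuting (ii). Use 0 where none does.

(i): focus "the compass". Looking for agent = Oliver, recipient = Henrik, setting = at the quarry with some other thing — fact (1) has the harpsichord there. Refuted.
(ii): focus "at the quarry". Looking for agent = Oliver, thing = the compass, recipient = Henrik with some other setting — fact (6) has at the clinic there. Refuted.

1, 6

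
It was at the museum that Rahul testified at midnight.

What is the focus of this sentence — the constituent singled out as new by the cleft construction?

In an it-cleft "It was X that/who ...", the clefted constituent X is the focus; the that/who-clause expresses the presupposed open proposition.
Here the focus is "at the museum". The backgrounded (presupposed) material includes "Rahul" and "at midnight".

at the museum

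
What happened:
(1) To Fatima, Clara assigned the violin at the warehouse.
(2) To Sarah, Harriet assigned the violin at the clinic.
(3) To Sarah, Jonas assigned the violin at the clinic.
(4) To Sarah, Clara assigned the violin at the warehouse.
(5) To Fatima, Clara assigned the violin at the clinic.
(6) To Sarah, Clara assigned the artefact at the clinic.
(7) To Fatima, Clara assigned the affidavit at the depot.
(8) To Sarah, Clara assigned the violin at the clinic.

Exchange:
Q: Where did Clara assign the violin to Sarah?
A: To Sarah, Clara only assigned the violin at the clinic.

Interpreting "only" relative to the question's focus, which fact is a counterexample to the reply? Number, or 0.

4

The question "Where did ...?" targets the setting, so in the reply the focus falls on "at the clinic".
So "only" ranges over settings; the rest (same agent, thing, recipient (Clara / the violin / Sarah)) is presupposed.
Fact (4) shares the background with a different setting (at the warehouse) — counterexample.
(Fact (5) would refute a reading with focus on the recipient — but that is not what the question asks.)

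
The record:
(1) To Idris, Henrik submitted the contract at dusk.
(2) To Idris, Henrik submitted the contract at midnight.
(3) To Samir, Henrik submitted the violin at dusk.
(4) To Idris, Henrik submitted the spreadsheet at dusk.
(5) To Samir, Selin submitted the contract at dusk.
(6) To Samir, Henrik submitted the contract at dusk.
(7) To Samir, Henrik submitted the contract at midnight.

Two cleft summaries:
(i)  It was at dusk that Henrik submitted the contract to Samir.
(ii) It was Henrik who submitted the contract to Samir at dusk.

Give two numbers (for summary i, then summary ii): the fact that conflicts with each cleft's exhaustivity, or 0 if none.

7, 5

(i): focus "at dusk". Looking for same agent, thing, recipient (Henrik / the contract / Samir) with some other setting — fact (7) has at midnight there. Refuted.
(ii): focus "Henrik". Looking for same thing, recipient, setting (the contract / Samir / at dusk) with some other agent — fact (5) has Selin there. Refuted.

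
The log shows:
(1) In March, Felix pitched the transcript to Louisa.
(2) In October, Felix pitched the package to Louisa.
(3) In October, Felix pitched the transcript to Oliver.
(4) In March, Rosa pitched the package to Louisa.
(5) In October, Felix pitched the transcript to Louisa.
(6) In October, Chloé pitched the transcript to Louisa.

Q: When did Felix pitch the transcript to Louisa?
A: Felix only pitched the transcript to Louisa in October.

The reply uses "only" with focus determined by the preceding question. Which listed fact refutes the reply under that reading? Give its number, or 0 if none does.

The question "When did ...?" targets the setting, so in the reply the focus falls on "in October".
So "only" ranges over settings; the rest (Felix as agent and the transcript as thing and Louisa as recipient) is presupposed.
Fact (1) shares the background with a different setting (in March) — counterexample.
(Fact (3) would refute a reading with focus on the recipient — but that is not what the question asks.)

1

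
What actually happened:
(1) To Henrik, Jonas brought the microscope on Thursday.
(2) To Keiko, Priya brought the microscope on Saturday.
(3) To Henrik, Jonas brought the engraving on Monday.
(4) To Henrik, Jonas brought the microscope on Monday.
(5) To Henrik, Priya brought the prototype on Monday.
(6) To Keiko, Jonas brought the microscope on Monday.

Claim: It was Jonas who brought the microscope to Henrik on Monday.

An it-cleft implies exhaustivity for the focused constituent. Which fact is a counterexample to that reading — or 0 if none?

Focus of the cleft: "Jonas" (the agent). Presupposed background: the microscope as thing and Henrik as recipient and on Monday as setting.
Exhaustivity: Jonas is the only agent satisfying that background.
Every other fact differs from the presupposition on some backgrounded slot, so none challenges the exhaustivity.

0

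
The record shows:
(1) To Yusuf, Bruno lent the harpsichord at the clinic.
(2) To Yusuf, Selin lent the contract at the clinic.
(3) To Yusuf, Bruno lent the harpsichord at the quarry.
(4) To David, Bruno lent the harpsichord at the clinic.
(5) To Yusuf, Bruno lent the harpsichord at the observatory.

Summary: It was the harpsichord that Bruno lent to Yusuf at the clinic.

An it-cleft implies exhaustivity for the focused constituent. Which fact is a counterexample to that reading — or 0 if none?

Focus of the cleft: "the harpsichord" (the thing). Presupposed background: agent = Bruno, recipient = Yusuf, setting = at the clinic.
The exhaustive reading says no other thing fits that background.
Every other fact differs from the presupposition on some backgrounded slot, so none challenges the exhaustivity.

0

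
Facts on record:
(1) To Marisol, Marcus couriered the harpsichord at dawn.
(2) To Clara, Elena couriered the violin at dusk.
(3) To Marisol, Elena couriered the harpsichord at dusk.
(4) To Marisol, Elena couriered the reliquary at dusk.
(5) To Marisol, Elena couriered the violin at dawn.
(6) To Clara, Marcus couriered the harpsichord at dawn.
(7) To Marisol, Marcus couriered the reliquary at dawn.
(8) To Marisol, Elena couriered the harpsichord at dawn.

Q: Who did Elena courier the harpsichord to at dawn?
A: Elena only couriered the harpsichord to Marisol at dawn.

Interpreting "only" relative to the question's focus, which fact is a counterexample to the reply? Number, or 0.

Answering "Who did ... to ...?" puts focus on the recipient — here, "Marisol".
So "only" ranges over recipients; the rest (agent = Elena, thing = the harpsichord, setting = at dawn) is presupposed.
No listed fact shares that background with another recipient. Nothing contradicts the reply.
(Fact (3) would refute a reading with focus on the setting — but that is not what the question asks.)

0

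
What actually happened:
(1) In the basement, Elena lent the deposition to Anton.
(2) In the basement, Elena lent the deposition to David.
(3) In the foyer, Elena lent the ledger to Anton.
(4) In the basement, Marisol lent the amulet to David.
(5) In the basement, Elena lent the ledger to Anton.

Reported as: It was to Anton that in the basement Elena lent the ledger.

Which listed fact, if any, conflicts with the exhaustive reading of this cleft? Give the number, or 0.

Focus of the cleft: "Anton" (the recipient). Presupposed background: agent = Elena, thing = the ledger, setting = in the basement.
The exhaustive reading says no other recipient fits that background.
No listed fact matches the background with a different recipient. Exhaustivity holds.

0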